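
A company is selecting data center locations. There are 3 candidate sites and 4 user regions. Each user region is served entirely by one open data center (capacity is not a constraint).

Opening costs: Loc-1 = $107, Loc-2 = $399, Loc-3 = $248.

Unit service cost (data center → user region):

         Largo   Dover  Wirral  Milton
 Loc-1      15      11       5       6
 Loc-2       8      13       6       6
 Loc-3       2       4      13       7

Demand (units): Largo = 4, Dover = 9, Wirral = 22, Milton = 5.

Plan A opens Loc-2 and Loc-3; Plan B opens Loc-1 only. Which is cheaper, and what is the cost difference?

Plan A: {Loc-2, Loc-3}: Largo→Loc-3 2·4=8, Dover→Loc-3 4·9=36, Wirral→Loc-2 6·22=132, Milton→Loc-2 6·5=30. Service 206; fixed 647; total 853.
Plan B: {Loc-1}: Largo→Loc-1 15·4=60, Dover→Loc-1 11·9=99, Wirral→Loc-1 5·22=110, Milton→Loc-1 6·5=30. Service 299; fixed 107; total 406.
Difference: |853 − 406| = 447.

Plan B is cheaper by 447.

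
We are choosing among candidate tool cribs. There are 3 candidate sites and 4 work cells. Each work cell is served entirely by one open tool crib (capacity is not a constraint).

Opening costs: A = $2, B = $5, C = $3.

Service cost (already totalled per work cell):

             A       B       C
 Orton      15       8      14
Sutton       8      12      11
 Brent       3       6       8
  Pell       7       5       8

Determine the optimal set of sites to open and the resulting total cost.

Open A and B; minimum total cost 31.

For any fixed open set, each work cell goes to its cheapest open site; total = fixed + service.
{A, B}: Orton→B 8, Sutton→A 8, Brent→A 3, Pell→B 5. Service 24; fixed 7; total 31.
{A, B, C}: service 24 + fixed 10 = 34
{A}: service 33 + fixed 2 = 35
No other subset beats 31.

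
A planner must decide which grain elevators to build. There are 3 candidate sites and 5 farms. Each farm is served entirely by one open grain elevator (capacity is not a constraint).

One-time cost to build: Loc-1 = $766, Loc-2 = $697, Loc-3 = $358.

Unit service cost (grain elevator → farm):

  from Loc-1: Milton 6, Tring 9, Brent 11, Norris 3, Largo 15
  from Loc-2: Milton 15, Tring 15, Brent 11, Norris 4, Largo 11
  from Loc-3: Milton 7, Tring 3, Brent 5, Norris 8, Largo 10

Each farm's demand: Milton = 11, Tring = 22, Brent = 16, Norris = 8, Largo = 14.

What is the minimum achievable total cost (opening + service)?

Minimum total cost: 785

For any fixed open set, each farm goes to its cheapest open site; total = fixed + service.
{Loc-3}: Milton→Loc-3 7·11=77, Tring→Loc-3 3·22=66, Brent→Loc-3 5·16=80, Norris→Loc-3 8·8=64, Largo→Loc-3 10·14=140. Service 427; fixed 358; total 785.
{Loc-1}: Milton→Loc-1 6·11=66, Tring→Loc-1 9·22=198, Brent→Loc-1 11·16=176, Norris→Loc-1 3·8=24, Largo→Loc-1 15·14=210. Service 674; fixed 766; total 1440.
{Loc-2, Loc-3}: service 395 + fixed 1055 = 1450
{Loc-1, Loc-2, Loc-3}: service 376 + fixed 1821 = 2197
(All 7 nonempty subsets were checked; Loc-3 only is lowest.)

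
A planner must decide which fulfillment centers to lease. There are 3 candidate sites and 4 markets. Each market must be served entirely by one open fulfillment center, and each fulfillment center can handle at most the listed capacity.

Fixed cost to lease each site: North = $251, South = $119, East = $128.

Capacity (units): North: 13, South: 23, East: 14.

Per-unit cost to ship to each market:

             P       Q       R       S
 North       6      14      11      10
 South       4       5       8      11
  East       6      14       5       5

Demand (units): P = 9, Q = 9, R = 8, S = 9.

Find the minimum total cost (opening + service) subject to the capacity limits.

Minimum total cost: 706

Open {North, South, East}: P→North 6·9=54, Q→South 5·9=45, R→South 8·8=64, S→East 5·9=45.
Loads: North carries 9/13, South carries 17/23, East carries 9/14. Service 208; fixed 498; total 706.
Next best feasible plan costs 709.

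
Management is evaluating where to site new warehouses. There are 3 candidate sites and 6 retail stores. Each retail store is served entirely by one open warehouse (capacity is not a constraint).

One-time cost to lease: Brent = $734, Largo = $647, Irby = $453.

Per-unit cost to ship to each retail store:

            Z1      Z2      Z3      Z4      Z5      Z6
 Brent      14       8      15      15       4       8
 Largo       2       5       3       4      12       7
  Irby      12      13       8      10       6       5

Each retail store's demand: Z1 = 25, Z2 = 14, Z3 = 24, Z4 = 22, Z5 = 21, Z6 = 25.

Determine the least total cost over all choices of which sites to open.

Minimum total cost: 1354

For any fixed open set, each retail store goes to its cheapest open site; total = fixed + service.
{Largo}: Z1→Largo 2·25=50, Z2→Largo 5·14=70, Z3→Largo 3·24=72, Z4→Largo 4·22=88, Z5→Largo 12·21=252, Z6→Largo 7·25=175. Service 707; fixed 647; total 1354.
{Irby}: Z1→Irby 12·25=300, Z2→Irby 13·14=182, Z3→Irby 8·24=192, Z4→Irby 10·22=220, Z5→Irby 6·21=126, Z6→Irby 5·25=125. Service 1145; fixed 453; total 1598.
{Largo, Irby}: Z1→Largo 2·25=50, Z2→Largo 5·14=70, Z3→Largo 3·24=72, Z4→Largo 4·22=88, Z5→Irby 6·21=126, Z6→Irby 5·25=125. Service 531; fixed 1100; total 1631.
{Brent, Largo, Irby}: Z1→Largo 2·25=50, Z2→Largo 5·14=70, Z3→Largo 3·24=72, Z4→Largo 4·22=88, Z5→Brent 4·21=84, Z6→Irby 5·25=125. Service 489; fixed 1834; total 2323.
No other subset beats 1354.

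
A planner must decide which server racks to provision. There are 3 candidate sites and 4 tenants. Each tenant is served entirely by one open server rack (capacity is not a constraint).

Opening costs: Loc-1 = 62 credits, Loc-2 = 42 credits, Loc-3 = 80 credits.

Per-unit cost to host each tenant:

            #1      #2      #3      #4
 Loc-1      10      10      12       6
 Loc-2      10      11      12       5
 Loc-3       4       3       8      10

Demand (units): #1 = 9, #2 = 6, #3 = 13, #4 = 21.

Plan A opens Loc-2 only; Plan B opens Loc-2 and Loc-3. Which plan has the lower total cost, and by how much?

Plan B is cheaper by 74.

Plan A: {Loc-2}: #1→Loc-2 10·9=90, #2→Loc-2 11·6=66, #3→Loc-2 12·13=156, #4→Loc-2 5·21=105. Service 417; fixed 42; total 459.
Plan B: {Loc-2, Loc-3}: #1→Loc-3 4·9=36, #2→Loc-3 3·6=18, #3→Loc-3 8·13=104, #4→Loc-2 5·21=105. Service 263; fixed 122; total 385.
Difference: |459 − 385| = 74.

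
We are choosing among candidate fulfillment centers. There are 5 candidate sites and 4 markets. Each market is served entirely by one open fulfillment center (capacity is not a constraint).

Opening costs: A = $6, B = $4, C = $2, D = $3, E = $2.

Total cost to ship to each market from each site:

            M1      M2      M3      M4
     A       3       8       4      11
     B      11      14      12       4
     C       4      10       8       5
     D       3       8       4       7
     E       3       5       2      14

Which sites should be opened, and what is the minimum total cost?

For any fixed open set, each market goes to its cheapest open site; total = fixed + service.
{C, E}: M1→E 3, M2→E 5, M3→E 2, M4→C 5. Service 15; fixed 4; total 19.
{B, E}: service 14 + fixed 6 = 20
{B, C, E}: M1→E 3, M2→E 5, M3→E 2, M4→B 4. Service 14; fixed 8; total 22.
{A, B, C, D, E}: M1→A 3, M2→E 5, M3→E 2, M4→B 4. Service 14; fixed 17; total 31.
No other subset beats 19.

Open C and E; minimum total cost 19.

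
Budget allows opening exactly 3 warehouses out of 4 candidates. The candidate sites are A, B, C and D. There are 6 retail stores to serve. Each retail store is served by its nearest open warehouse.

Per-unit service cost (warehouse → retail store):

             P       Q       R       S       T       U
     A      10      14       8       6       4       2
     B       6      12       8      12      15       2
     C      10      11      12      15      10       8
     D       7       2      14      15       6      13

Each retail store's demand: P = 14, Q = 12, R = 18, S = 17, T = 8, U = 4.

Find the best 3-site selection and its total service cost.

With exactly 3 open, each retail store uses its cheapest among the chosen.
{A, B, D}: P→B 6·14=84, Q→D 2·12=24, R→A 8·18=144, S→A 6·17=102, T→A 4·8=32, U→A 2·4=8. Service cost 394.
{A, C, D}: service cost 408
{A, B, C}: service cost 502
Among all 4 size-3 choices, {A, B, D} is lowest.

Choose A, B and D; total service cost 394.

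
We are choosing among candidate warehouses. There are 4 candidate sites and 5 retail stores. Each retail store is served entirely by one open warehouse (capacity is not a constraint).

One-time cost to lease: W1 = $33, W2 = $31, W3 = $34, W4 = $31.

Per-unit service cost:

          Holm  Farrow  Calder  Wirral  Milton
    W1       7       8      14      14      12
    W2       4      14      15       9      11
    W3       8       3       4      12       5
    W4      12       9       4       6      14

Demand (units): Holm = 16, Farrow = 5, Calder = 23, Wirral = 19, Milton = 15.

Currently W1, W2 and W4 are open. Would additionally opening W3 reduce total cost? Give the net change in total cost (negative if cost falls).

Current service cost with {W1, W2, W4}: 475.
Adding W3: each retail store re-picks its cheapest; new service cost 360, saving 115.
Extra fixed cost: 34. Net change = 34 − 115 = -81.
(Totals: 570 → 489.)

Yes — net change −81 (cost falls by 81).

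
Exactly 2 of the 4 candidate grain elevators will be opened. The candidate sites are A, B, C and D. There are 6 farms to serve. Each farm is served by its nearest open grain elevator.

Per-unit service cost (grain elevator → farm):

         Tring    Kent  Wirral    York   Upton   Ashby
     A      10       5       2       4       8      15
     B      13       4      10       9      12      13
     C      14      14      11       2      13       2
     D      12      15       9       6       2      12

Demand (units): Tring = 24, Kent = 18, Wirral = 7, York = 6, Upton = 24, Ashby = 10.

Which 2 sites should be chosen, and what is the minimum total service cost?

With exactly 2 open, each farm uses its cheapest among the chosen.
{A, D}: Tring→A 10·24=240, Kent→A 5·18=90, Wirral→A 2·7=14, York→A 4·6=24, Upton→D 2·24=48, Ashby→D 12·10=120. Service cost 536.
{A, C}: service cost 568
{B, D}: service cost 627
Among all 6 size-2 choices, {A, D} is lowest.

Choose A and D; total service cost 536.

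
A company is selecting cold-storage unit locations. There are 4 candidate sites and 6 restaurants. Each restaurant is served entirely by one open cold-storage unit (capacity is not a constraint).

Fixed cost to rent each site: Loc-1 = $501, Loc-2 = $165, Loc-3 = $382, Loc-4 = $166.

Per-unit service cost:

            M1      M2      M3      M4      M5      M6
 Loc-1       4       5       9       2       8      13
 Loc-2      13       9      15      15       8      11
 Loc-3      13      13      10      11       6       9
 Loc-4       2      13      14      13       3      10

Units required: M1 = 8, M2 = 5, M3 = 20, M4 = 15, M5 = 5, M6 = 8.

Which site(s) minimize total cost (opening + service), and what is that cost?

For any fixed open set, each restaurant goes to its cheapest open site; total = fixed + service.
{Loc-4}: M1→Loc-4 2·8=16, M2→Loc-4 13·5=65, M3→Loc-4 14·20=280, M4→Loc-4 13·15=195, M5→Loc-4 3·5=15, M6→Loc-4 10·8=80. Service 651; fixed 166; total 817.
{Loc-1}: service 411 + fixed 501 = 912
{Loc-2, Loc-4}: service 631 + fixed 331 = 962
{Loc-1, Loc-2, Loc-3, Loc-4}: M1→Loc-4 2·8=16, M2→Loc-1 5·5=25, M3→Loc-1 9·20=180, M4→Loc-1 2·15=30, M5→Loc-4 3·5=15, M6→Loc-3 9·8=72. Service 338; fixed 1214; total 1552.
No other subset beats 817.

Open Loc-4 only; minimum total cost 817.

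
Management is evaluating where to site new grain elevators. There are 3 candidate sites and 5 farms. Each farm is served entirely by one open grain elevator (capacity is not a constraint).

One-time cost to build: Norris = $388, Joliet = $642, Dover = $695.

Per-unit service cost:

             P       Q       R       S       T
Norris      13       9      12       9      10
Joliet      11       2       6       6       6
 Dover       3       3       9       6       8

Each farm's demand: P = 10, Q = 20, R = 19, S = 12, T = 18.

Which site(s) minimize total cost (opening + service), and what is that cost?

Open Joliet only; minimum total cost 1086.

For any fixed open set, each farm goes to its cheapest open site; total = fixed + service.
{Joliet}: P→Joliet 11·10=110, Q→Joliet 2·20=40, R→Joliet 6·19=114, S→Joliet 6·12=72, T→Joliet 6·18=108. Service 444; fixed 642; total 1086.
{Dover}: service 477 + fixed 695 = 1172
{Norris}: P→Norris 13·10=130, Q→Norris 9·20=180, R→Norris 12·19=228, S→Norris 9·12=108, T→Norris 10·18=180. Service 826; fixed 388; total 1214.
{Norris, Joliet, Dover}: service 364 + fixed 1725 = 2089
(All 7 nonempty subsets were checked; Joliet only is lowest.)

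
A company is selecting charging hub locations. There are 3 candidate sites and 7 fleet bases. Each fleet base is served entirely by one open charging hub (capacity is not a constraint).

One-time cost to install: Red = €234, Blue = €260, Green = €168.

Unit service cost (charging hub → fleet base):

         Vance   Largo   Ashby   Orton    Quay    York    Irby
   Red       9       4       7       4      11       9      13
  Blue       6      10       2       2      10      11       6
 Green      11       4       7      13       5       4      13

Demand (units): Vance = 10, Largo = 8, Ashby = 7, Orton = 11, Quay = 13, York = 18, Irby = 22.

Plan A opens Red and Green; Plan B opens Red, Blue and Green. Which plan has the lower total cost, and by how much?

Plan A: {Red, Green}: Vance→Red 9·10=90, Largo→Red 4·8=32, Ashby→Red 7·7=49, Orton→Red 4·11=44, Quay→Green 5·13=65, York→Green 4·18=72, Irby→Red 13·22=286. Service 638; fixed 402; total 1040.
Plan B: {Red, Blue, Green}: Vance→Blue 6·10=60, Largo→Red 4·8=32, Ashby→Blue 2·7=14, Orton→Blue 2·11=22, Quay→Green 5·13=65, York→Green 4·18=72, Irby→Blue 6·22=132. Service 397; fixed 662; total 1059.
Difference: |1040 − 1059| = 19.

Plan A is cheaper by 19.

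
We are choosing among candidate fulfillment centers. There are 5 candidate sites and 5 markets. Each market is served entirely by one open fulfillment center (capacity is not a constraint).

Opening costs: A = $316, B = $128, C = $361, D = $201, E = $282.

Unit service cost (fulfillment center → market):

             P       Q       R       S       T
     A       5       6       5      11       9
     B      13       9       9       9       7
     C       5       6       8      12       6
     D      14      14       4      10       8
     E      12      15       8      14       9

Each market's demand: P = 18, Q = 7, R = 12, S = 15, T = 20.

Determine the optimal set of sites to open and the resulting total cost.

For any fixed open set, each market goes to its cheapest open site; total = fixed + service.
{B}: P→B 13·18=234, Q→B 9·7=63, R→B 9·12=108, S→B 9·15=135, T→B 7·20=140. Service 680; fixed 128; total 808.
{A}: P→A 5·18=90, Q→A 6·7=42, R→A 5·12=60, S→A 11·15=165, T→A 9·20=180. Service 537; fixed 316; total 853.
{C}: service 528 + fixed 361 = 889
{A, B, C, D, E}: service 435 + fixed 1288 = 1723
No other subset beats 808.

Open B only; minimum total cost 808.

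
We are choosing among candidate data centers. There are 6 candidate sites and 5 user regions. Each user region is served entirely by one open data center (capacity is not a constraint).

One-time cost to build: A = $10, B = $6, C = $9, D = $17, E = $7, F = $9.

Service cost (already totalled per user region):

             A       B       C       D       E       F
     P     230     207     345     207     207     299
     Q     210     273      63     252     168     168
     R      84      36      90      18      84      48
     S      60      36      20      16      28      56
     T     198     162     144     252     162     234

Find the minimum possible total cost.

Minimum total cost: 474

For any fixed open set, each user region goes to its cheapest open site; total = fixed + service.
{C, D}: P→D 207, Q→C 63, R→D 18, S→D 16, T→C 144. Service 448; fixed 26; total 474.
{B, C, D}: service 448 + fixed 32 = 480
{C, D, E}: P→D 207, Q→C 63, R→D 18, S→D 16, T→C 144. Service 448; fixed 33; total 481.
{A, B, C, D, E, F}: P→B 207, Q→C 63, R→D 18, S→D 16, T→C 144. Service 448; fixed 58; total 506.
No other subset beats 474.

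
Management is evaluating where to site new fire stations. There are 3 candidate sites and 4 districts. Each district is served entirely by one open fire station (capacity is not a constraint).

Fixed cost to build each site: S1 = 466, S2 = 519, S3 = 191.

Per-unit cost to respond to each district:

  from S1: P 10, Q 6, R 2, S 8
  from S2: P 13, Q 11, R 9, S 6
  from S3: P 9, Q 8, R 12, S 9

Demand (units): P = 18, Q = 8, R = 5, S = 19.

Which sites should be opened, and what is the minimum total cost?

For any fixed open set, each district goes to its cheapest open site; total = fixed + service.
{S3}: P→S3 9·18=162, Q→S3 8·8=64, R→S3 12·5=60, S→S3 9·19=171. Service 457; fixed 191; total 648.
{S1}: P→S1 10·18=180, Q→S1 6·8=48, R→S1 2·5=10, S→S1 8·19=152. Service 390; fixed 466; total 856.
{S2}: service 481 + fixed 519 = 1000
{S1, S2, S3}: service 334 + fixed 1176 = 1510
No other subset beats 648.

Open S3 only; minimum total cost 648.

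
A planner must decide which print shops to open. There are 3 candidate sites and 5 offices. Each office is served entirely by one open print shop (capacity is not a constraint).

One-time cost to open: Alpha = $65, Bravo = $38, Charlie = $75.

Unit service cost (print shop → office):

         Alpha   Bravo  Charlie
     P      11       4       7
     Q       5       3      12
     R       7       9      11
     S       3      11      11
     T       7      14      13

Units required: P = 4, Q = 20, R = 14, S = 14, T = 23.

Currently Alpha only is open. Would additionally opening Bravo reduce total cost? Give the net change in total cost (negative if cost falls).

Current service cost with {Alpha}: 445.
Adding Bravo: each office re-picks its cheapest; new service cost 377, saving 68.
Extra fixed cost: 38. Net change = 38 − 68 = -30.
(Totals: 510 → 480.)

Yes — net change −30 (cost falls by 30).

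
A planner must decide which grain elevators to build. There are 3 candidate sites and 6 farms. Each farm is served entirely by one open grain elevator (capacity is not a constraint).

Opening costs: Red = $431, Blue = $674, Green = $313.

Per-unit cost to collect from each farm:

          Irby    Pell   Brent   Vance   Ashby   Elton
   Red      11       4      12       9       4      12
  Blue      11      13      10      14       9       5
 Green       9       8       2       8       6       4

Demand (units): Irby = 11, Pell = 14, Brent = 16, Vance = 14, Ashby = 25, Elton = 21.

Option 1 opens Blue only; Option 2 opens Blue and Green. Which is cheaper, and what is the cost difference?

Option 1: {Blue}: Irby→Blue 11·11=121, Pell→Blue 13·14=182, Brent→Blue 10·16=160, Vance→Blue 14·14=196, Ashby→Blue 9·25=225, Elton→Blue 5·21=105. Service 989; fixed 674; total 1663.
Option 2: {Blue, Green}: Irby→Green 9·11=99, Pell→Green 8·14=112, Brent→Green 2·16=32, Vance→Green 8·14=112, Ashby→Green 6·25=150, Elton→Green 4·21=84. Service 589; fixed 987; total 1576.
Difference: |1663 − 1576| = 87.

Option 2 is cheaper by 87.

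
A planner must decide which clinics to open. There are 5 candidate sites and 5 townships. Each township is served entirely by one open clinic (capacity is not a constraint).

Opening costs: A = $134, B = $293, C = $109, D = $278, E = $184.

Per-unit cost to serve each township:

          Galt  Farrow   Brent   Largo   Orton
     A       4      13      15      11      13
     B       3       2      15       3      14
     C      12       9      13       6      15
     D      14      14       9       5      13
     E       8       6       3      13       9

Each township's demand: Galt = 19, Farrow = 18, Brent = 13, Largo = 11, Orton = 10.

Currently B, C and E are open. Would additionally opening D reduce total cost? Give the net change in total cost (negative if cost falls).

Current service cost with {B, C, E}: 255.
Adding D: each township re-picks its cheapest; new service cost 255, saving 0.
Extra fixed cost: 278. Net change = 278 − 0 = 278.
(Totals: 841 → 1119.)

No — net change +278 (cost rises by 278).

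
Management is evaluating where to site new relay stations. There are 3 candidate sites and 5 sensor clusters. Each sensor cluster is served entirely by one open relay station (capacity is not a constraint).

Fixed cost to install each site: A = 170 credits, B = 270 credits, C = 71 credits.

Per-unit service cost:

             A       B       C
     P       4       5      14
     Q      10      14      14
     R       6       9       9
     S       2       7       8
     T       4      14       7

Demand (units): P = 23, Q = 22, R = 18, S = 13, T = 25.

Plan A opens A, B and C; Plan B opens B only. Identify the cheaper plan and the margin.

Plan A: {A, B, C}: P→A 4·23=92, Q→A 10·22=220, R→A 6·18=108, S→A 2·13=26, T→A 4·25=100. Service 546; fixed 511; total 1057.
Plan B: {B}: P→B 5·23=115, Q→B 14·22=308, R→B 9·18=162, S→B 7·13=91, T→B 14·25=350. Service 1026; fixed 270; total 1296.
Difference: |1057 − 1296| = 239.

Plan A is cheaper by 239.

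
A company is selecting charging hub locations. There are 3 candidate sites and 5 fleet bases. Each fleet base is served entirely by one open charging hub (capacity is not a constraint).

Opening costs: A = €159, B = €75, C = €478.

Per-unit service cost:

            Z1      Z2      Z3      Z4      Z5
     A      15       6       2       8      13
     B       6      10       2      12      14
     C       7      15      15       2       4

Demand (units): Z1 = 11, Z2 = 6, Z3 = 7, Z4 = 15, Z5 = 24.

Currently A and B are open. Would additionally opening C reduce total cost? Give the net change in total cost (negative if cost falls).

Current service cost with {A, B}: 548.
Adding C: each fleet base re-picks its cheapest; new service cost 242, saving 306.
Extra fixed cost: 478. Net change = 478 − 306 = 172.
(Totals: 782 → 954.)

No — net change +172 (cost rises by 172).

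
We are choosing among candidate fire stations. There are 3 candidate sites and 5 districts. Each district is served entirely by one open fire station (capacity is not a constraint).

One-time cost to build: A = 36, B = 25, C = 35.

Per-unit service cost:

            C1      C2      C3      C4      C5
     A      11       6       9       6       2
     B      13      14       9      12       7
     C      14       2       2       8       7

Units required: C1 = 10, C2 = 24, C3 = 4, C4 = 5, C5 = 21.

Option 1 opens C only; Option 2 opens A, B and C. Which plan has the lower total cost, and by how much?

Option 1: {C}: C1→C 14·10=140, C2→C 2·24=48, C3→C 2·4=8, C4→C 8·5=40, C5→C 7·21=147. Service 383; fixed 35; total 418.
Option 2: {A, B, C}: C1→A 11·10=110, C2→C 2·24=48, C3→C 2·4=8, C4→A 6·5=30, C5→A 2·21=42. Service 238; fixed 96; total 334.
Difference: |418 − 334| = 84.

Option 2 is cheaper by 84.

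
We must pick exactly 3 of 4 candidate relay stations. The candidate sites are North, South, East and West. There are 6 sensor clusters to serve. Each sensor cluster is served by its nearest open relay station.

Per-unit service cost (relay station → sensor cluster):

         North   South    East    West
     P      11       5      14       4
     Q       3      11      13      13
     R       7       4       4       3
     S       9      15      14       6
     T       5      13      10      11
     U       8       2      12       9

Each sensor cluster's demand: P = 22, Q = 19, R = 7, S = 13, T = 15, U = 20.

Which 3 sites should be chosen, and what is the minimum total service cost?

With exactly 3 open, each sensor cluster uses its cheapest among the chosen.
{North, South, West}: P→West 4·22=88, Q→North 3·19=57, R→West 3·7=21, S→West 6·13=78, T→North 5·15=75, U→South 2·20=40. Service cost 359.
{North, South, East}: service cost 427
{North, East, West}: service cost 479
Among all 4 size-3 choices, {North, South, West} is lowest.

Choose North, South and West; total service cost 359.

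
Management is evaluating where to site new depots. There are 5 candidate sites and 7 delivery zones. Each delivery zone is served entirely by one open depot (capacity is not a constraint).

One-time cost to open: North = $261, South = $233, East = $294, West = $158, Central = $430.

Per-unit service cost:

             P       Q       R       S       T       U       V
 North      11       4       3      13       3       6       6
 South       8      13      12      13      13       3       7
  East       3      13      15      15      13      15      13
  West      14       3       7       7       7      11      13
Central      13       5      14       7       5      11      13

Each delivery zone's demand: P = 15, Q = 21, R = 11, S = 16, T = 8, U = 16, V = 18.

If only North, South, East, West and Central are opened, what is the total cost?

Total cost: 1809

Each delivery zone is assigned to its cheapest site among the open ones.
{North, South, East, West, Central}: P→East 3·15=45, Q→West 3·21=63, R→North 3·11=33, S→West 7·16=112, T→North 3·8=24, U→South 3·16=48, V→North 6·18=108. Service 433; fixed 1376; total 1809.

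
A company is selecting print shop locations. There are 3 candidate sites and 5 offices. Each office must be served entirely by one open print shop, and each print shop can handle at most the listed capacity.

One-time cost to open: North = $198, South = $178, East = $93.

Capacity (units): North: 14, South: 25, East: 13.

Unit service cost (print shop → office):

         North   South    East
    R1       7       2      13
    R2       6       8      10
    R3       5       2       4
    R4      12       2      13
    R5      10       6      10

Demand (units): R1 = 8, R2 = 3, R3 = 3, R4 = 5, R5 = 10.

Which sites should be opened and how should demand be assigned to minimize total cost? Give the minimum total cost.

Minimum total cost: 399

Open {South, East}: R1→South 2·8=16, R2→East 10·3=30, R3→East 4·3=12, R4→South 2·5=10, R5→South 6·10=60.
Loads: South carries 23/25, East carries 6/13. Service 128; fixed 271; total 399.
Next best feasible plan costs 427.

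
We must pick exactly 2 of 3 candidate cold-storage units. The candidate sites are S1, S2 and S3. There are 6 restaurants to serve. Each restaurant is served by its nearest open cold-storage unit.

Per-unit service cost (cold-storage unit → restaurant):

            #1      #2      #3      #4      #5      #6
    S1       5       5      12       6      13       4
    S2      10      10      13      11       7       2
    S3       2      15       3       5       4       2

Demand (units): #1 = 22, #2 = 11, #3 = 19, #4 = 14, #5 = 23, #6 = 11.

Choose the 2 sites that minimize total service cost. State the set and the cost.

Choose S1 and S3; total service cost 340.

With exactly 2 open, each restaurant uses its cheapest among the chosen.
{S1, S3}: #1→S3 2·22=44, #2→S1 5·11=55, #3→S3 3·19=57, #4→S3 5·14=70, #5→S3 4·23=92, #6→S3 2·11=22. Service cost 340.
{S2, S3}: service cost 395
{S1, S2}: service cost 660
Among all 3 size-2 choices, {S1, S3} is lowest.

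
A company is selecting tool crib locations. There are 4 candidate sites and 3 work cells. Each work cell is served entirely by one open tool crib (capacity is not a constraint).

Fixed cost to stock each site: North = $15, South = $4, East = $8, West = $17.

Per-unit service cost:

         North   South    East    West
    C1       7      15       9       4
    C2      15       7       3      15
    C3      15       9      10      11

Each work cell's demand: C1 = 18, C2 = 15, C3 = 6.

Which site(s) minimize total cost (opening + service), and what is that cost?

Open South, East and West; minimum total cost 200.

For any fixed open set, each work cell goes to its cheapest open site; total = fixed + service.
{South, East, West}: C1→West 4·18=72, C2→East 3·15=45, C3→South 9·6=54. Service 171; fixed 29; total 200.
{East, West}: C1→West 4·18=72, C2→East 3·15=45, C3→East 10·6=60. Service 177; fixed 25; total 202.
{North, South, East, West}: C1→West 4·18=72, C2→East 3·15=45, C3→South 9·6=54. Service 171; fixed 44; total 215.
{South}: C1→South 15·18=270, C2→South 7·15=105, C3→South 9·6=54. Service 429; fixed 4; total 433.
No other subset beats 200.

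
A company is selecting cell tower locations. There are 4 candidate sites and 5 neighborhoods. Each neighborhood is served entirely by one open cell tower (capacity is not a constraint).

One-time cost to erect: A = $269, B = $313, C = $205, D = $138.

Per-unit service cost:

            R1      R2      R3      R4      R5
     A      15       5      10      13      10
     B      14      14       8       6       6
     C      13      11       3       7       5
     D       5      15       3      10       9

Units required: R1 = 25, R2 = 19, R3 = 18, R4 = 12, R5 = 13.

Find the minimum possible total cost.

Minimum total cost: 839

For any fixed open set, each neighborhood goes to its cheapest open site; total = fixed + service.
{D}: R1→D 5·25=125, R2→D 15·19=285, R3→D 3·18=54, R4→D 10·12=120, R5→D 9·13=117. Service 701; fixed 138; total 839.
{C, D}: service 537 + fixed 343 = 880
{A, D}: service 511 + fixed 407 = 918
{A, B, C, D}: R1→D 5·25=125, R2→A 5·19=95, R3→C 3·18=54, R4→B 6·12=72, R5→C 5·13=65. Service 411; fixed 925; total 1336.
No other subset beats 839.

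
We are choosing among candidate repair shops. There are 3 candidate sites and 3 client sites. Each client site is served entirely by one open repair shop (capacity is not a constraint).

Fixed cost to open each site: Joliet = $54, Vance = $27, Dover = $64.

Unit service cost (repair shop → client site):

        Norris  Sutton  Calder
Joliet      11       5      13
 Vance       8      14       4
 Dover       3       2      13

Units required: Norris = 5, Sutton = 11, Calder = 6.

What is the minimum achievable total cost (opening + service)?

For any fixed open set, each client site goes to its cheapest open site; total = fixed + service.
{Vance, Dover}: Norris→Dover 3·5=15, Sutton→Dover 2·11=22, Calder→Vance 4·6=24. Service 61; fixed 91; total 152.
{Dover}: Norris→Dover 3·5=15, Sutton→Dover 2·11=22, Calder→Dover 13·6=78. Service 115; fixed 64; total 179.
{Joliet, Vance}: service 119 + fixed 81 = 200
{Joliet, Vance, Dover}: service 61 + fixed 145 = 206
No other subset beats 152.

Minimum total cost: 152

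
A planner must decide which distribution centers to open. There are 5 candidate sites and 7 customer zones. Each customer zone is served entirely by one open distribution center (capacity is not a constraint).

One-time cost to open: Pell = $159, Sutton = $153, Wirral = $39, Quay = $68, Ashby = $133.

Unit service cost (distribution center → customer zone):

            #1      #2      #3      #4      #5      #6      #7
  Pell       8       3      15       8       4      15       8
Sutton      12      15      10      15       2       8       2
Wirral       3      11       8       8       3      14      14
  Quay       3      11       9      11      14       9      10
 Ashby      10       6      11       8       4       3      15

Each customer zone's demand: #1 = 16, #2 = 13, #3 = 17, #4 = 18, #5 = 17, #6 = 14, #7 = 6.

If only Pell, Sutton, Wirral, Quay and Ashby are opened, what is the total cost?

Each customer zone is assigned to its cheapest site among the open ones.
{Pell, Sutton, Wirral, Quay, Ashby}: #1→Wirral 3·16=48, #2→Pell 3·13=39, #3→Wirral 8·17=136, #4→Pell 8·18=144, #5→Sutton 2·17=34, #6→Ashby 3·14=42, #7→Sutton 2·6=12. Service 455; fixed 552; total 1007.

Total cost: 1007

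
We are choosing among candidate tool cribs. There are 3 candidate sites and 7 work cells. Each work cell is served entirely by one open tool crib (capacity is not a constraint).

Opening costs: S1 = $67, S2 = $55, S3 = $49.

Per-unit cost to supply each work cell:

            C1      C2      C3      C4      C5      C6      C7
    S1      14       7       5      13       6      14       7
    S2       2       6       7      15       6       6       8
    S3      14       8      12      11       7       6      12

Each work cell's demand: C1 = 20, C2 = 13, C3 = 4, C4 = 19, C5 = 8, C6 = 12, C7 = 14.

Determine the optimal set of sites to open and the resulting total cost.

For any fixed open set, each work cell goes to its cheapest open site; total = fixed + service.
{S2, S3}: C1→S2 2·20=40, C2→S2 6·13=78, C3→S2 7·4=28, C4→S3 11·19=209, C5→S2 6·8=48, C6→S2 6·12=72, C7→S2 8·14=112. Service 587; fixed 104; total 691.
{S2}: C1→S2 2·20=40, C2→S2 6·13=78, C3→S2 7·4=28, C4→S2 15·19=285, C5→S2 6·8=48, C6→S2 6·12=72, C7→S2 8·14=112. Service 663; fixed 55; total 718.
{S1, S2}: C1→S2 2·20=40, C2→S2 6·13=78, C3→S1 5·4=20, C4→S1 13·19=247, C5→S1 6·8=48, C6→S2 6·12=72, C7→S1 7·14=98. Service 603; fixed 122; total 725.
{S1, S2, S3}: service 565 + fixed 171 = 736
No other subset beats 691.

Open S2 and S3; minimum total cost 691.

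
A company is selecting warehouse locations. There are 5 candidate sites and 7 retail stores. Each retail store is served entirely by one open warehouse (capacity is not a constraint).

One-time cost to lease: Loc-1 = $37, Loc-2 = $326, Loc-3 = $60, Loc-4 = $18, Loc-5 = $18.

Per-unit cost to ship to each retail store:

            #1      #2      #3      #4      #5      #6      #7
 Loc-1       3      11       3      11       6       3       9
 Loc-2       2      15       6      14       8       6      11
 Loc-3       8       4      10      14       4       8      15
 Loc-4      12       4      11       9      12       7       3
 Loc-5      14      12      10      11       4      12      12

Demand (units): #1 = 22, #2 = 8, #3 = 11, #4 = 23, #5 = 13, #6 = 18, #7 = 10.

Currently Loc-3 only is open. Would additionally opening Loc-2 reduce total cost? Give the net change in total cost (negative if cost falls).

No — net change +74 (cost rises by 74).

Current service cost with {Loc-3}: 986.
Adding Loc-2: each retail store re-picks its cheapest; new service cost 734, saving 252.
Extra fixed cost: 326. Net change = 326 − 252 = 74.
(Totals: 1046 → 1120.)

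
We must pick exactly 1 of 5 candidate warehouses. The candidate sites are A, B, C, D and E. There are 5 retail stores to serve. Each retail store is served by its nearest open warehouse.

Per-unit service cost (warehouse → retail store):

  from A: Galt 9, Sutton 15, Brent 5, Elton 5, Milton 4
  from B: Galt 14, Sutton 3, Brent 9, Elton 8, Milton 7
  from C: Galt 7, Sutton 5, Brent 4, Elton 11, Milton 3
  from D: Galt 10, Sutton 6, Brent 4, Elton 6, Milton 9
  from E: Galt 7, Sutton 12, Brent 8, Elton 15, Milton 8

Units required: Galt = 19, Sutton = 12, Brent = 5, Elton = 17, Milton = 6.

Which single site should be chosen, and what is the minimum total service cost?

Choose C only; total service cost 418.

With exactly 1 open, each retail store uses its cheapest among the chosen.
{C}: Galt→C 7·19=133, Sutton→C 5·12=60, Brent→C 4·5=20, Elton→C 11·17=187, Milton→C 3·6=18. Service cost 418.
{D}: service cost 438
{A}: service cost 485
Among all 5 size-1 choices, {C} is lowest.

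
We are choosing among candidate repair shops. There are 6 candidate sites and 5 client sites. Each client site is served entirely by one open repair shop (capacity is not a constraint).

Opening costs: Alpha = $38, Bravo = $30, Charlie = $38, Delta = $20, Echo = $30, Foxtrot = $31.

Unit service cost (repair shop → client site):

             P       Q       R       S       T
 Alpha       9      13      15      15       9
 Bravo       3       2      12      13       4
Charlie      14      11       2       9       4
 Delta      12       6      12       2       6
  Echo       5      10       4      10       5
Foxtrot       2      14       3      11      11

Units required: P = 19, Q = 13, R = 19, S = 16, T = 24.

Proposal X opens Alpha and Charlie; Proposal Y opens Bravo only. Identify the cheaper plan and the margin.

Proposal Y is cheaper by 23.

Proposal X: {Alpha, Charlie}: P→Alpha 9·19=171, Q→Charlie 11·13=143, R→Charlie 2·19=38, S→Charlie 9·16=144, T→Charlie 4·24=96. Service 592; fixed 76; total 668.
Proposal Y: {Bravo}: P→Bravo 3·19=57, Q→Bravo 2·13=26, R→Bravo 12·19=228, S→Bravo 13·16=208, T→Bravo 4·24=96. Service 615; fixed 30; total 645.
Difference: |668 − 645| = 23.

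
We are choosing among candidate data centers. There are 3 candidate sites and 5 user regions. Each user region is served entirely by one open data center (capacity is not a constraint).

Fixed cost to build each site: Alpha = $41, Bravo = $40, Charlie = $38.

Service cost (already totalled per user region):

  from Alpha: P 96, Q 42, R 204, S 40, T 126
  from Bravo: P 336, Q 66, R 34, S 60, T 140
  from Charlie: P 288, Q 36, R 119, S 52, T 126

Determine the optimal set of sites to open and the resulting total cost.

For any fixed open set, each user region goes to its cheapest open site; total = fixed + service.
{Alpha, Bravo}: P→Alpha 96, Q→Alpha 42, R→Bravo 34, S→Alpha 40, T→Alpha 126. Service 338; fixed 81; total 419.
{Alpha, Bravo, Charlie}: service 332 + fixed 119 = 451
{Alpha, Charlie}: P→Alpha 96, Q→Charlie 36, R→Charlie 119, S→Alpha 40, T→Alpha 126. Service 417; fixed 79; total 496.
{Charlie}: service 621 + fixed 38 = 659
No other subset beats 419.

Open Alpha and Bravo; minimum total cost 419.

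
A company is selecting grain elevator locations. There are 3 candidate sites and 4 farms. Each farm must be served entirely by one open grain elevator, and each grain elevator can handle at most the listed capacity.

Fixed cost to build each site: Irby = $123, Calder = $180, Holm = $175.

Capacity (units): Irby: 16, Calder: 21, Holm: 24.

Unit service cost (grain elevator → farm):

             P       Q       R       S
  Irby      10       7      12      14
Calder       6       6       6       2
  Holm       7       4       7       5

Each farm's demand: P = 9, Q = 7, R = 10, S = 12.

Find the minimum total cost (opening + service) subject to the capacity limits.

Open {Calder, Holm}: P→Calder 6·9=54, Q→Holm 4·7=28, R→Holm 7·10=70, S→Calder 2·12=24.
Loads: Calder carries 21/21, Holm carries 17/24. Service 176; fixed 355; total 531.
Next best feasible plan costs 554.

Minimum total cost: 531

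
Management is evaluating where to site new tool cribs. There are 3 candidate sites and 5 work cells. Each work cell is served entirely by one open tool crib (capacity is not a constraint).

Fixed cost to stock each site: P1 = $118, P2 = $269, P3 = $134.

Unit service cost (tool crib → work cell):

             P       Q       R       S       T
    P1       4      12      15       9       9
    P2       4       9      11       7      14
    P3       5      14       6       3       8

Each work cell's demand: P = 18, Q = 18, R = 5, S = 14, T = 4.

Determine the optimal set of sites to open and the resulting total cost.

For any fixed open set, each work cell goes to its cheapest open site; total = fixed + service.
{P3}: P→P3 5·18=90, Q→P3 14·18=252, R→P3 6·5=30, S→P3 3·14=42, T→P3 8·4=32. Service 446; fixed 134; total 580.
{P1}: P→P1 4·18=72, Q→P1 12·18=216, R→P1 15·5=75, S→P1 9·14=126, T→P1 9·4=36. Service 525; fixed 118; total 643.
{P1, P3}: service 392 + fixed 252 = 644
{P1, P2, P3}: P→P1 4·18=72, Q→P2 9·18=162, R→P3 6·5=30, S→P3 3·14=42, T→P3 8·4=32. Service 338; fixed 521; total 859.
No other subset beats 580.

Open P3 only; minimum total cost 580.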